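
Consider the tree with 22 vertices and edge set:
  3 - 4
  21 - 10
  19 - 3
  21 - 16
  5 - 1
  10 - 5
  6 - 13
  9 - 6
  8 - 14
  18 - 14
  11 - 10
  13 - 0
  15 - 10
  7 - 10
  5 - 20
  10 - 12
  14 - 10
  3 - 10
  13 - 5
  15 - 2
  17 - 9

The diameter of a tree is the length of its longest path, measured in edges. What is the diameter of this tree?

7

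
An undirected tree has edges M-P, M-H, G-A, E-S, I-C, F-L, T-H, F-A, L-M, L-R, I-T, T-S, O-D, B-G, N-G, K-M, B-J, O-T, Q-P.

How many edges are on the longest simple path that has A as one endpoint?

7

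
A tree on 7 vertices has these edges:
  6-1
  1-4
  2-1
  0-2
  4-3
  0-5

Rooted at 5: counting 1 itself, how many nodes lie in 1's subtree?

4

The subtree rooted at 1 contains: 1, 4, 6, 3 — 4 nodes.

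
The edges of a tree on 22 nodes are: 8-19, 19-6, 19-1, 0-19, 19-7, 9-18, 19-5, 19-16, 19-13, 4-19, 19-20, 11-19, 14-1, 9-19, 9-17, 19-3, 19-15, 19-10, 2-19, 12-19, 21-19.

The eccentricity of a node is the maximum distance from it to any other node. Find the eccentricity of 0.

Distances from 0 peak at 3, attained at 14 (18, 17 also at distance 3).
0 – 19 – 1 – 14

3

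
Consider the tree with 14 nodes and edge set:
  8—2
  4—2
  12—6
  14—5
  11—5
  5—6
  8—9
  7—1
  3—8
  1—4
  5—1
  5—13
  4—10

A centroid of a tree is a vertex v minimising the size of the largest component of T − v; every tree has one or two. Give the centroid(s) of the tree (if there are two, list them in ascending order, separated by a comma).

1

If 1 is removed the pieces have sizes 6, 6, 1, all ≤ ⌊14/2⌋ = 7.
No neighbour of 1 does as well, so 1 is the unique centroid.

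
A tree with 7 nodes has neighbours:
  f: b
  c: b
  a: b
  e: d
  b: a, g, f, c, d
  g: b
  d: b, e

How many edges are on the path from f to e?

3

Walking from f: f – b – d – e. Length 3.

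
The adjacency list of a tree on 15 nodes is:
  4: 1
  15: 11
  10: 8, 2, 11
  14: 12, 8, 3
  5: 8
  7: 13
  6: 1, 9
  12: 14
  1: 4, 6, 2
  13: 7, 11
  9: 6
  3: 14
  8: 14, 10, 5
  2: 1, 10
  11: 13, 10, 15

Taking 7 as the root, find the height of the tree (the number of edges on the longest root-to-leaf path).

A deepest node is 9, reached by 7–13–11–10–2–1–6–9.
That path has 7 edges, so the height is 7.

7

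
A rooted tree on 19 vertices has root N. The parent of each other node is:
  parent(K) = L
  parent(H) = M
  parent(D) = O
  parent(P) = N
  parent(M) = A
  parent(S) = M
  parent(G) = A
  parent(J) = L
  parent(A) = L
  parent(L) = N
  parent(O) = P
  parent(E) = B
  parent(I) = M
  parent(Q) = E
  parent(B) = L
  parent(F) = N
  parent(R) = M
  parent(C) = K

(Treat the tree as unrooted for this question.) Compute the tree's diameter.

BFS from H reaches D last, at distance 7; BFS from D confirms no node is farther.
Path: H–M–A–L–N–P–O–D.

7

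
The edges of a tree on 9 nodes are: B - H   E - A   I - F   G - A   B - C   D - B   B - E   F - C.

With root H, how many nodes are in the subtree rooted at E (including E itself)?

Descendants of E (including itself): E, A, G. That's 3.

3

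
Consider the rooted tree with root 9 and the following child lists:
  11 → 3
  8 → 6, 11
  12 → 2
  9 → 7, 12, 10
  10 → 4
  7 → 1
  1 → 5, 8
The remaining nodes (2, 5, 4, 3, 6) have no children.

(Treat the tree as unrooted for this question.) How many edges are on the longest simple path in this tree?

7

BFS from 3 reaches 2 last, at distance 7; BFS from 2 confirms no node is farther.
Path: 3 – 11 – 8 – 1 – 7 – 9 – 12 – 2.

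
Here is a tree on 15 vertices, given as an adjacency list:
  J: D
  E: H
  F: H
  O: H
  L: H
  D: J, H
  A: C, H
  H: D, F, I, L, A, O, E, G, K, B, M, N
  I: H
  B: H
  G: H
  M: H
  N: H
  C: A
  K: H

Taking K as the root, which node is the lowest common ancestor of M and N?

Path M→root: M H K; path N→root: N H K.
First common node: H.

H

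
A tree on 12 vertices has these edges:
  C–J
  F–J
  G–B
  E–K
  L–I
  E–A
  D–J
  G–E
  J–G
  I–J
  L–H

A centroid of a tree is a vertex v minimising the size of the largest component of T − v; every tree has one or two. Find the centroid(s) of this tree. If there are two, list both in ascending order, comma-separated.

If J is removed the pieces have sizes 5, 3, 1, 1, 1, all ≤ ⌊12/2⌋ = 6.
No neighbour of J does as well, so J is the unique centroid.

J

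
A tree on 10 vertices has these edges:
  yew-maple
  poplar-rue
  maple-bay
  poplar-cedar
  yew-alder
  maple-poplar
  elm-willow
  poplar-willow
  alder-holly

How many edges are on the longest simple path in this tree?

6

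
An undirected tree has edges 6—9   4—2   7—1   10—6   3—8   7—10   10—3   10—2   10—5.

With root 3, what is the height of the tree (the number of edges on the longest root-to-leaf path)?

3

A deepest node is 1, reached by 3–10–7–1.
That path has 3 edges, so the height is 3.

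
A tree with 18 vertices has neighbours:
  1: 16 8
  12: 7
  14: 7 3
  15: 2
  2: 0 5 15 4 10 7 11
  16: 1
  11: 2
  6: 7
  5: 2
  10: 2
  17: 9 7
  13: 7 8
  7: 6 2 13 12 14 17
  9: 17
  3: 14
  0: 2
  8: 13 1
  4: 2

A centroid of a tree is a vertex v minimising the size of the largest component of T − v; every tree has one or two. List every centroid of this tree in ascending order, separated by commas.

Delete 7: the remaining components have sizes 7, 4, 2, 2, 1, 1. Max 7 ≤ 9, so 7 is a centroid.
Every other node leaves some component of size > 9, so the centroid is unique.

7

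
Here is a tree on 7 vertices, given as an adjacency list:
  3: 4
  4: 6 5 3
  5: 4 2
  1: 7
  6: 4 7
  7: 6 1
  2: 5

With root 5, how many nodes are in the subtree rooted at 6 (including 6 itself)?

3

The subtree rooted at 6 contains: 6, 7, 1 — 3 nodes.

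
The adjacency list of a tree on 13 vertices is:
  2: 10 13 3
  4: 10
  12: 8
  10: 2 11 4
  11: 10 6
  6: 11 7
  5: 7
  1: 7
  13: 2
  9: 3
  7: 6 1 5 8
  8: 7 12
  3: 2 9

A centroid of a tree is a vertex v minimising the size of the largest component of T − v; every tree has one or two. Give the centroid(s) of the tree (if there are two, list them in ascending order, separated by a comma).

11

Delete 11: the remaining components have sizes 6, 6. Max 6 ≤ 6, so 11 is a centroid.
Every other node leaves some component of size > 6, so the centroid is unique.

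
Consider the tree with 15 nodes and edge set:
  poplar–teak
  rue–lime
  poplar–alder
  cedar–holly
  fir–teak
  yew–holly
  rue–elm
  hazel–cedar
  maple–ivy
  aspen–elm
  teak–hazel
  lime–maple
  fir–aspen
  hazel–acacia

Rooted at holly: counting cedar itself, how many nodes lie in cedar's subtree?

13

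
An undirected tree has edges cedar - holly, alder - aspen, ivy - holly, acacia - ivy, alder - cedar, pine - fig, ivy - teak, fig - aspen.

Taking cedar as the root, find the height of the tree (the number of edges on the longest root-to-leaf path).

4

pine sits deepest: cedar-alder-aspen-fig-pine — 4 edges from the root.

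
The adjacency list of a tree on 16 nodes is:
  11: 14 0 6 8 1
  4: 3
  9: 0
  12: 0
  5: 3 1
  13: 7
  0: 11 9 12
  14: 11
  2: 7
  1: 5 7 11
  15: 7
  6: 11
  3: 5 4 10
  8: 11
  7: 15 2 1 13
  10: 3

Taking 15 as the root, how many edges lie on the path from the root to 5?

15 → 7 → 1 → 5 — 3 edges.

3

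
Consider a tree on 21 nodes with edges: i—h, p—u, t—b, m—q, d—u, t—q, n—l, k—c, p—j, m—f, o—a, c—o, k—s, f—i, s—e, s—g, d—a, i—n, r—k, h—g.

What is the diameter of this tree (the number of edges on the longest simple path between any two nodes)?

16

Starting from b, a farthest node is j at distance 16.
One longest path: b-t-q-m-f-i-h-g-s-k-c-o-a-d-u-p-j.
So the diameter is 16.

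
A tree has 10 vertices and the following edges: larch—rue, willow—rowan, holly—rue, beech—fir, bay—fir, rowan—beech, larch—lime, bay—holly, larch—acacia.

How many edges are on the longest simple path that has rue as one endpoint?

Distances from rue peak at 6, attained at willow.
rue-holly-bay-fir-beech-rowan-willow

6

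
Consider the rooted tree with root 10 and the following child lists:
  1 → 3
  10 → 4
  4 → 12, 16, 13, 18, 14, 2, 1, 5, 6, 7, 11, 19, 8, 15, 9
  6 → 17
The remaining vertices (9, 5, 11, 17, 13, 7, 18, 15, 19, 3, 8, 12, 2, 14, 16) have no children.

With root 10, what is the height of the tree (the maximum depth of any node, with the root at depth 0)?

The longest root-to-leaf path is 10-4-6-17 (3 edges).

3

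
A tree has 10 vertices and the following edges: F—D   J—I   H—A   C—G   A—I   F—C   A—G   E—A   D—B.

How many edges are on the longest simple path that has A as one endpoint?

Distances from A peak at 5, attained at B.
A–G–C–F–D–B

5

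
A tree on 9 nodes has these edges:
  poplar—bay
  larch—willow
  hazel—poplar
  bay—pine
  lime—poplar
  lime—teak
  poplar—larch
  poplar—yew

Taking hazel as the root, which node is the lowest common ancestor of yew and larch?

yew's ancestor chain is yew, poplar, hazel and larch's is larch, poplar, hazel; they first meet at poplar.

poplar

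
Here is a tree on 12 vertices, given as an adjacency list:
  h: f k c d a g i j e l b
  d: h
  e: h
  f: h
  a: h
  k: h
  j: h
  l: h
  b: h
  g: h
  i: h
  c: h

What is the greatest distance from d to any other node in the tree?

Distances from d peak at 2, attained at f (e, k, c, g, b, l, a, j, i also at distance 2).
d – h – f

2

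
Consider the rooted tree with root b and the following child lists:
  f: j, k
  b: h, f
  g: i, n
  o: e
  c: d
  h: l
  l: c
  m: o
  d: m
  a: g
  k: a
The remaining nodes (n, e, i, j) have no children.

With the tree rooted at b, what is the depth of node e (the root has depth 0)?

7

b–h–l–c–d–m–o–e — 7 edges.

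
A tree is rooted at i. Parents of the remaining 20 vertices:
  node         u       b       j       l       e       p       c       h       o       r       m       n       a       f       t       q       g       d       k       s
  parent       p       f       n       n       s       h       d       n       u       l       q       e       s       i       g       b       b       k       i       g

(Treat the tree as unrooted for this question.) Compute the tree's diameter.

13

Starting from c, a farthest node is o at distance 13.
One longest path: c–d–k–i–f–b–g–s–e–n–h–p–u–o.
So the diameter is 13.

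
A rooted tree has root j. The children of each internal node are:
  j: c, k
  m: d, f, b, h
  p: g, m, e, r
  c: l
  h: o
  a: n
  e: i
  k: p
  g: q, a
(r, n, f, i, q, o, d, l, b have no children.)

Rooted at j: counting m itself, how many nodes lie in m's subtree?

6

Descendants of m (including itself): m, f, d, h, b, o. That's 6.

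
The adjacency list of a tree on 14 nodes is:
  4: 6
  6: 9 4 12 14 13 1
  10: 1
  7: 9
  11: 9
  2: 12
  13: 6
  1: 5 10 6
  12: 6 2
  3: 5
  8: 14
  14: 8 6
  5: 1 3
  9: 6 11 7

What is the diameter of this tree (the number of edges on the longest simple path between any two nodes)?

5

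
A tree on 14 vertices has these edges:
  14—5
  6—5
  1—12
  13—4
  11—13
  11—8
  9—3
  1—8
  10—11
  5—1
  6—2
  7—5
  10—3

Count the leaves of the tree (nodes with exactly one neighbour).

6

Exactly 6 nodes have a single neighbour: 2, 4, 7, 9, 12, 14.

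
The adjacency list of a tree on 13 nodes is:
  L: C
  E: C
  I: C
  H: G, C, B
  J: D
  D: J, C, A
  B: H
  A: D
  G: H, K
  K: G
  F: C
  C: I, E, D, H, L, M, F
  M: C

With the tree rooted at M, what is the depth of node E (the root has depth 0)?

Climbing from E to the root: E–C–M. That's 2 steps.

2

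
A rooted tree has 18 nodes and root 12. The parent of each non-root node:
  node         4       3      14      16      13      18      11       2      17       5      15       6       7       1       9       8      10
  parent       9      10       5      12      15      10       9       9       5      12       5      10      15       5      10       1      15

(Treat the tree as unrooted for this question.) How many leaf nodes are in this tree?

12

Degree-1 nodes: 2, 3, 4, 6, 7, 8, 11, 13, 14, 16, 17, 18 — 12 of them.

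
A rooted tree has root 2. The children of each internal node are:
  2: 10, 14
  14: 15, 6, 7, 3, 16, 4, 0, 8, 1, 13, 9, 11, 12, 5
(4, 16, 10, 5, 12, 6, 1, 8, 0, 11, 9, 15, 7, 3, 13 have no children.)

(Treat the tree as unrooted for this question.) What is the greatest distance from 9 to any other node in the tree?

A farthest node from 9 is 10.
The path 9-14-2-10 has 3 edges.

3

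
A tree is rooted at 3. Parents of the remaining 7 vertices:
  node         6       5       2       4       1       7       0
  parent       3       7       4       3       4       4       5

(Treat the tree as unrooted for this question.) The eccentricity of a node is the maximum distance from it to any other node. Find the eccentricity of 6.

5

Distances from 6 peak at 5, attained at 0.
6 – 3 – 4 – 7 – 5 – 0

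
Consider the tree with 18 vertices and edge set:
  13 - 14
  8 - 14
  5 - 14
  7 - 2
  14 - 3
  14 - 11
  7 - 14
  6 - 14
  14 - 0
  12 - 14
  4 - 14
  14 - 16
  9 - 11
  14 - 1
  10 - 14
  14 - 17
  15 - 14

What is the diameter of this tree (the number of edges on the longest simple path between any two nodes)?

4

A longest path is 2 - 7 - 14 - 11 - 9, with 4 edges.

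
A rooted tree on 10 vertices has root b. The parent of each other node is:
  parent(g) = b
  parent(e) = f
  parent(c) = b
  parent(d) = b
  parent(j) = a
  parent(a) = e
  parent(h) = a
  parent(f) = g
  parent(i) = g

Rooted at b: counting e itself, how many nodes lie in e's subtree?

4

The subtree rooted at e contains: e, a, h, j — 4 nodes.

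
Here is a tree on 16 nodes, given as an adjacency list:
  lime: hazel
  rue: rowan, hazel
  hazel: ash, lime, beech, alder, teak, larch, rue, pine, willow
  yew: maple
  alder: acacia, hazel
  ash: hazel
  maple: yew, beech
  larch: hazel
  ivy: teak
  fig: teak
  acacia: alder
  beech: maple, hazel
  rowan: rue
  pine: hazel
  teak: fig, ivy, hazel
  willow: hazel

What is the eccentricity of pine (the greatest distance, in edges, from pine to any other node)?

4

A farthest node from pine is yew.
The path pine-hazel-beech-maple-yew has 4 edges.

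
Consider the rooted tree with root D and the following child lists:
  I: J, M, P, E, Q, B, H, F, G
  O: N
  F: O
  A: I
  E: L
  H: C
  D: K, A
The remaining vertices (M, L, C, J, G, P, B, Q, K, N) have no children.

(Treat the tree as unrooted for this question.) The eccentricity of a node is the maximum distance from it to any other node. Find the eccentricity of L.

A farthest node from L is K (N also at distance 5).
The path L – E – I – A – D – K has 5 edges.

5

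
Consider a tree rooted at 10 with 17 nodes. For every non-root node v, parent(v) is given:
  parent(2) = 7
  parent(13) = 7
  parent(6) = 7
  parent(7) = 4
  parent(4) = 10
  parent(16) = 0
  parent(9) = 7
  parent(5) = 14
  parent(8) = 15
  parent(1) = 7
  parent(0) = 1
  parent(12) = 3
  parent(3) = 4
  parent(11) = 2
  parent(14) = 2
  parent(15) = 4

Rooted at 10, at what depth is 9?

Climbing from 9 to the root: 9 – 7 – 4 – 10. That's 3 steps.

3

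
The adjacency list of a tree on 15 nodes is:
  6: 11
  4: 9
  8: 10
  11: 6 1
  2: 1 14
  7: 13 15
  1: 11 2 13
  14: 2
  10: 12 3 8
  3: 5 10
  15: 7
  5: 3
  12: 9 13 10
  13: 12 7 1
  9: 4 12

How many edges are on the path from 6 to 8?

6

6–11–1–13–12–10–8: 6 edges.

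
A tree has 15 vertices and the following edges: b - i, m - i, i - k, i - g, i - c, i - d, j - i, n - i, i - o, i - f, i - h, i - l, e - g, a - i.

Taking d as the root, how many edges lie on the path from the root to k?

Climbing from k to the root: k – i – d. That's 2 steps.

2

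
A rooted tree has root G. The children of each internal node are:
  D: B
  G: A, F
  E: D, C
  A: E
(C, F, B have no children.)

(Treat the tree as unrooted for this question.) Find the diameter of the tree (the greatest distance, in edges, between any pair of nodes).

5

BFS from F reaches B last, at distance 5; BFS from B confirms no node is farther.
Path: F–G–A–E–D–B.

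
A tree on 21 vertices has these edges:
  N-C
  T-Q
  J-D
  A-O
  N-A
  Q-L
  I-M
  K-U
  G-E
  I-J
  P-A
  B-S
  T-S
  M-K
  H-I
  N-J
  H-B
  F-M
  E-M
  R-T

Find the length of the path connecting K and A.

5

K - M - I - J - N - A: 5 edges.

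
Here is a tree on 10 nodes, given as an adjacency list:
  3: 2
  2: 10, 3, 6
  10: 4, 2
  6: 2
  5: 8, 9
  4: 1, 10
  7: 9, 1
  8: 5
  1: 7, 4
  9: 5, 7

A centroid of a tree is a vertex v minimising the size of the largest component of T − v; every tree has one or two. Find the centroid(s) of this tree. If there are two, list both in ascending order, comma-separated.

1, 4

Removing 1 splits the tree into components of sizes 5, 4; the largest is 5 ≤ ⌊10/2⌋ = 5.
Its neighbour 4 also leaves a largest component of size 5, so both are centroids.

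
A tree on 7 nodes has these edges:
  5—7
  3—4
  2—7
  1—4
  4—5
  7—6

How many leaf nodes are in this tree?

4

The leaves are 1, 2, 3, 6.
That is 4 leaves.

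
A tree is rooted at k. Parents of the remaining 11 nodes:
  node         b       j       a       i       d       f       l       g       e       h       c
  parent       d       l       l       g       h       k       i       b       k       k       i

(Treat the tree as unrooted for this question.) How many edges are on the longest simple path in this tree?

8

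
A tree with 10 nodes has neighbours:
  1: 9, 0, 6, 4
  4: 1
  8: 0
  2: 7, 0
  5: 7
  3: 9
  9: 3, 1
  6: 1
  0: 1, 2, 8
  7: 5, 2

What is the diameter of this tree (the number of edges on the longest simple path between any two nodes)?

6

A longest path is 3–9–1–0–2–7–5, with 6 edges.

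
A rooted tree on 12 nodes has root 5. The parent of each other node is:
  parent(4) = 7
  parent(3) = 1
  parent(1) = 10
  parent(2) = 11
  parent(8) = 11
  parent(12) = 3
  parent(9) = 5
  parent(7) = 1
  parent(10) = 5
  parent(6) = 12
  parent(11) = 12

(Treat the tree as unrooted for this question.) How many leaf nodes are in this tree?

5

Degree-1 nodes: 2, 4, 6, 8, 9 — 5 of them.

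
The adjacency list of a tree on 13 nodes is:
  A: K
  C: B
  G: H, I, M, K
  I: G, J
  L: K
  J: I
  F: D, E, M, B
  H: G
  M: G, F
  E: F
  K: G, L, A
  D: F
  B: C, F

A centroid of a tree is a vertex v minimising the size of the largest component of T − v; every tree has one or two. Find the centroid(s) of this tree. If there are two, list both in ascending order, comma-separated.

G

If G is removed the pieces have sizes 6, 3, 2, 1, all ≤ ⌊13/2⌋ = 6.
Every other node leaves some component of size > 6, so the centroid is unique.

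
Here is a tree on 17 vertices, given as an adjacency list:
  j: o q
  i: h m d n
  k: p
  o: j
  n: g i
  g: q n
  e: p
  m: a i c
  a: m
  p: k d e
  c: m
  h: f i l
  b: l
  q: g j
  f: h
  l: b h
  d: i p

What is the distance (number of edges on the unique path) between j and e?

7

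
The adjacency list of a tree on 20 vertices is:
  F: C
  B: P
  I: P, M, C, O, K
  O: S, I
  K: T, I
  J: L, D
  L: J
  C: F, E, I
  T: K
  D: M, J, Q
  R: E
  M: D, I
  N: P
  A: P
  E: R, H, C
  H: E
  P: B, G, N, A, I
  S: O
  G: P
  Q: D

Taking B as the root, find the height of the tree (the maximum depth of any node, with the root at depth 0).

6

The longest root-to-leaf path is B-P-I-M-D-J-L (6 edges).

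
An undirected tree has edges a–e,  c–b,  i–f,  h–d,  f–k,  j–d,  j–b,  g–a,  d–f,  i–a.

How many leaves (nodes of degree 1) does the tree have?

5

Degree-1 nodes: c, e, g, h, k — 5 of them.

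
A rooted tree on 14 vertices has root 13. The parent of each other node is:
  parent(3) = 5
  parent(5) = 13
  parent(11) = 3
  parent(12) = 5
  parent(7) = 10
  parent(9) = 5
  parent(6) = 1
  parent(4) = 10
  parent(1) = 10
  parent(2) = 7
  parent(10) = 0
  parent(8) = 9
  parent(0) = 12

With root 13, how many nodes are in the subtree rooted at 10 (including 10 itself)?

6

Descendants of 10 (including itself): 10, 1, 7, 4, 6, 2. That's 6.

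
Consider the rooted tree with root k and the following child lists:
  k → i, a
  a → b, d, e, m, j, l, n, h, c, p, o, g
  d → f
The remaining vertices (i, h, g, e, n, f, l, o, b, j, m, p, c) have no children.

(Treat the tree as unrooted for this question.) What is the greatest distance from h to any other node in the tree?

3

A farthest node from h is i (f also at distance 3).
The path h–a–k–i has 3 edges.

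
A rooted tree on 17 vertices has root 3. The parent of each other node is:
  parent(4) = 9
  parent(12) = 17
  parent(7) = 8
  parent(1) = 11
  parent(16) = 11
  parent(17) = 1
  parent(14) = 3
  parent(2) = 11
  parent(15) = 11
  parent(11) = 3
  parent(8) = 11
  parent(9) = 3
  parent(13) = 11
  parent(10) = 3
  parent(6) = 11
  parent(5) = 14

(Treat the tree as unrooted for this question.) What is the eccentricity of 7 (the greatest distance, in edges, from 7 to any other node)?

A farthest node from 7 is 4 (5, 12 also at distance 5).
The path 7–8–11–3–9–4 has 5 edges.

5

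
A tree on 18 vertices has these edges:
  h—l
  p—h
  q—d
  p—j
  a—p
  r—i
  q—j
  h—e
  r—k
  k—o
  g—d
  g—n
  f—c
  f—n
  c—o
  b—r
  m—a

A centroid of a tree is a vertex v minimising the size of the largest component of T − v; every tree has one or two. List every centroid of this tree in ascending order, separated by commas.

Delete d: the remaining components have sizes 9, 8. Max 9 ≤ 9, so d is a centroid.
Its neighbour g also leaves a largest component of size 9, so both are centroids.

d, g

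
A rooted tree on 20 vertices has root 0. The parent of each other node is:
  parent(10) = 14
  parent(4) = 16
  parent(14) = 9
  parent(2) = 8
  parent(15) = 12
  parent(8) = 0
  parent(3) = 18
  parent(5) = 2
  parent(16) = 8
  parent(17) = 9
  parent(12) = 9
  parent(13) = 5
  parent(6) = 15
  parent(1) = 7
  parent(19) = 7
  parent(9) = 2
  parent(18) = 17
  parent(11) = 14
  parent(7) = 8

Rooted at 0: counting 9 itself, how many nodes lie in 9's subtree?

The subtree rooted at 9 contains: 9, 12, 14, 17, 15, 11, 10, 18, 6, 3 — 10 nodes.

10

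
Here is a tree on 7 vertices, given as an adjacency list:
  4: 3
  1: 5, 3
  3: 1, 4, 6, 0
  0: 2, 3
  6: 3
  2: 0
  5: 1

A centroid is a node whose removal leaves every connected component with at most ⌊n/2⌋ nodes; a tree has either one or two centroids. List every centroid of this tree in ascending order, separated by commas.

Removing 3 splits the tree into components of sizes 2, 2, 1, 1; the largest is 2 ≤ ⌊7/2⌋ = 3.
Every other node leaves some component of size > 3, so the centroid is unique.

3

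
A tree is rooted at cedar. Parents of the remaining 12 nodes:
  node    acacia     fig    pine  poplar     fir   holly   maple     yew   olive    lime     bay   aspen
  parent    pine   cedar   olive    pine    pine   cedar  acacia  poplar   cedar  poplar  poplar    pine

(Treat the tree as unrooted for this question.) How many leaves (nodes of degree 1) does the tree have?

8

Degree-1 nodes: aspen, bay, fig, fir, holly, lime, maple, yew — 8 of them.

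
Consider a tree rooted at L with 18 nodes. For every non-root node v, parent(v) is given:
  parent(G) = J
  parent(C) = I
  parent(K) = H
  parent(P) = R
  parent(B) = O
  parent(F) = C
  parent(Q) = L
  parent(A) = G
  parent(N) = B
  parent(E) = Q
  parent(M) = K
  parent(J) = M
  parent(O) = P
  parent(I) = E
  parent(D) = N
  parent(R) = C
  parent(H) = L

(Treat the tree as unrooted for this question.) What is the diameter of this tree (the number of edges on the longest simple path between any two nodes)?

Starting from A, a farthest node is D at distance 16.
One longest path: A–G–J–M–K–H–L–Q–E–I–C–R–P–O–B–N–D.
So the diameter is 16.

16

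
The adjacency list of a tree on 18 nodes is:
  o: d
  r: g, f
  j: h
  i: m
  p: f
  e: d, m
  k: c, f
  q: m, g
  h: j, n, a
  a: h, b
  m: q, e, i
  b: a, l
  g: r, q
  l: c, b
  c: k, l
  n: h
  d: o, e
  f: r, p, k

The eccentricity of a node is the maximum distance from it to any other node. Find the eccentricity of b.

A farthest node from b is o.
The path b-l-c-k-f-r-g-q-m-e-d-o has 11 edges.

11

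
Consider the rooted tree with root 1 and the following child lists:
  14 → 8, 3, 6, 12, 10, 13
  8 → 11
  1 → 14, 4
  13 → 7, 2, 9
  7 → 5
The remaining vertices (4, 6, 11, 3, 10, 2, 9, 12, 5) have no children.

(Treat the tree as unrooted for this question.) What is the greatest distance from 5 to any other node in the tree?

The node farthest from 5 is 4 (11 also at distance 5), via 5 – 7 – 13 – 14 – 1 – 4 — 5 edges.

5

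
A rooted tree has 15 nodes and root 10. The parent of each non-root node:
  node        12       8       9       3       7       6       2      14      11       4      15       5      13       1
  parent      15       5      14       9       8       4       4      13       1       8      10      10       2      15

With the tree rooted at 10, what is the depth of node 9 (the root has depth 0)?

Path from 10 to 9: 10 – 5 – 8 – 4 – 2 – 13 – 14 – 9, which has 7 edges.

7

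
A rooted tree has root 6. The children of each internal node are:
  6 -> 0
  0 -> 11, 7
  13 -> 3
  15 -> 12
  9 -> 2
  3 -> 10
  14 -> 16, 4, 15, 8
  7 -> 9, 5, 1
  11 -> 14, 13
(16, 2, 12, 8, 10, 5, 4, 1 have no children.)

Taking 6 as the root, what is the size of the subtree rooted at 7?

The subtree rooted at 7 contains: 7, 5, 9, 1, 2 — 5 nodes.

5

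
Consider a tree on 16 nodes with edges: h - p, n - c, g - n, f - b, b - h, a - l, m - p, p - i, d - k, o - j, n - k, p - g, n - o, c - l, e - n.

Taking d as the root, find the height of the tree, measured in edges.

7

A deepest node is f, reached by d-k-n-g-p-h-b-f.
That path has 7 edges, so the height is 7.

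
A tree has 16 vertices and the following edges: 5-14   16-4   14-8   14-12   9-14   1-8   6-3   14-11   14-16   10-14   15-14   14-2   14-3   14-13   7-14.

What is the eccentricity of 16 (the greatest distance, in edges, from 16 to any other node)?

Distances from 16 peak at 3, attained at 6 (1 also at distance 3).
16–14–3–6

3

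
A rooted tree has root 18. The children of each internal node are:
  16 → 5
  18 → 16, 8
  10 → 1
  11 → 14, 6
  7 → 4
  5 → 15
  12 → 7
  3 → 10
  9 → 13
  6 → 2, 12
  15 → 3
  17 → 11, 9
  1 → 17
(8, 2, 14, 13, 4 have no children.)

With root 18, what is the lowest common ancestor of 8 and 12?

18

Path 8→root: 8 18; path 12→root: 12 6 11 17 1 10 3 15 5 16 18.
First common node: 18.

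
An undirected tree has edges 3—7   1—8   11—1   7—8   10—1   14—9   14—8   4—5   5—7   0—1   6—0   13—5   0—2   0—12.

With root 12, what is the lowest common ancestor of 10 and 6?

0

Path 10→root: 10 1 0 12; path 6→root: 6 0 12.
First common node: 0.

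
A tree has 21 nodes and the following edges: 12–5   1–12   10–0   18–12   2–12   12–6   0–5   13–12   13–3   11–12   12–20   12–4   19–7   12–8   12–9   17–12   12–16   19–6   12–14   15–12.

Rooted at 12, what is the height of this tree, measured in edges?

3

A deepest node is 7, reached by 12 → 6 → 19 → 7.
That path has 3 edges, so the height is 3.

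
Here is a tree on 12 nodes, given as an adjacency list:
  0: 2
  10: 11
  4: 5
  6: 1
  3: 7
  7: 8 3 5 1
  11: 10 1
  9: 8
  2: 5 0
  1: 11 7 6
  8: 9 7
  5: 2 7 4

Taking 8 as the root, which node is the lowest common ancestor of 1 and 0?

7

Path 1→root: 1 7 8; path 0→root: 0 2 5 7 8.
First common node: 7.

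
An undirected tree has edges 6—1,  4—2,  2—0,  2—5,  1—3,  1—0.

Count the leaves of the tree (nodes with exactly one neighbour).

4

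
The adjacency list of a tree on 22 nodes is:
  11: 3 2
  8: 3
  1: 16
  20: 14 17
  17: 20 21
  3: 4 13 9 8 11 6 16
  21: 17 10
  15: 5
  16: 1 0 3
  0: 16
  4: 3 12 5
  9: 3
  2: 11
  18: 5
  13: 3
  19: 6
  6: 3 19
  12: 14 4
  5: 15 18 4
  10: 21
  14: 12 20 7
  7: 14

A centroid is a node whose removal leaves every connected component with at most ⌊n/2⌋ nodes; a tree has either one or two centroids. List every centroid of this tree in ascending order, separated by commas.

3, 4

If 4 is removed the pieces have sizes 11, 7, 3, all ≤ ⌊22/2⌋ = 11.
3 is adjacent to 4 and is also a centroid (the largest component after removing it is likewise 11).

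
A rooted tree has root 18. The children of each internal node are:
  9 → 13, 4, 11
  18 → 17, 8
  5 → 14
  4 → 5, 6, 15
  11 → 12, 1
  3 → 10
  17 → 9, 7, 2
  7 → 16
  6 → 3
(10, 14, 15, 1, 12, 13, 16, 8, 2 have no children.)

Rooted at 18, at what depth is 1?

Climbing from 1 to the root: 1–11–9–17–18. That's 4 steps.

4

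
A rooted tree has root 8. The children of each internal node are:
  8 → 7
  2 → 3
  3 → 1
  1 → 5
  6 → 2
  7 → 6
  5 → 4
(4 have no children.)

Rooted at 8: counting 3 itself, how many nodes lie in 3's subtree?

4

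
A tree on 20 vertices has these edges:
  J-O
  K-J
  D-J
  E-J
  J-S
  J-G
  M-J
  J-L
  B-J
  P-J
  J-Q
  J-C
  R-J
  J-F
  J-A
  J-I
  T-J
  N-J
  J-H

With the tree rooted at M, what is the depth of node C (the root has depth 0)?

2

Climbing from C to the root: C–J–M. That's 2 steps.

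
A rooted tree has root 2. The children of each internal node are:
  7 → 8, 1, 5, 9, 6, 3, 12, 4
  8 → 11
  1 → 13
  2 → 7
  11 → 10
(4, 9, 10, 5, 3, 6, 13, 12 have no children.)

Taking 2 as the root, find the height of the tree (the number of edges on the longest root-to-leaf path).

The longest root-to-leaf path is 2 → 7 → 8 → 11 → 10 (4 edges).

4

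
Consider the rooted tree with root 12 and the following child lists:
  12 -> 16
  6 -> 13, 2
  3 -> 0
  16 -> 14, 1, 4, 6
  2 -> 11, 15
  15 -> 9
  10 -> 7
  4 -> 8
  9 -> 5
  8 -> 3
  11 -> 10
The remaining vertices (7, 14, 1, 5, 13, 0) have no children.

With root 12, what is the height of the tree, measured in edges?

A deepest node is 7, reached by 12 → 16 → 6 → 2 → 11 → 10 → 7.
That path has 6 edges, so the height is 6.

6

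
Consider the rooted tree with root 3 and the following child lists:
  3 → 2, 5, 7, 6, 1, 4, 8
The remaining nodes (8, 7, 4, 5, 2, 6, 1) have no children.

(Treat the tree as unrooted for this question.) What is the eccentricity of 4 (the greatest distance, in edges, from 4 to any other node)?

2

A farthest node from 4 is 6 (7, 8, 1, 2, 5 also at distance 2).
The path 4–3–6 has 2 edges.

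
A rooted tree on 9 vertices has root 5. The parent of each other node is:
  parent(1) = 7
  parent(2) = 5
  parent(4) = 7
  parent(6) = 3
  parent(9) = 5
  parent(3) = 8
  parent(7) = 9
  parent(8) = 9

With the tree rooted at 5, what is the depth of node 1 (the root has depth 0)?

3

Path from 5 to 1: 5–9–7–1, which has 3 edges.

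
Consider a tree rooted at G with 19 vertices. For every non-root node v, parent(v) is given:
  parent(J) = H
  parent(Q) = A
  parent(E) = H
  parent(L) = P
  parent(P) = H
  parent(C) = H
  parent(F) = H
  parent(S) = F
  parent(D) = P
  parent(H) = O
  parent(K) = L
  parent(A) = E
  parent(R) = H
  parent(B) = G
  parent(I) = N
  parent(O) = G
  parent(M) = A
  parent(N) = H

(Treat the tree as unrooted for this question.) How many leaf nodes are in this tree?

10

The leaves are B, C, D, I, J, K, M, Q, R, S.
That is 10 leaves.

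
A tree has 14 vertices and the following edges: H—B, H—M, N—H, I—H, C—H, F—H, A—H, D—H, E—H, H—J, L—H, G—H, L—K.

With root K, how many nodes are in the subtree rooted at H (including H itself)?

12

H's subtree: {H, N, I, M, F, E, C, A, J, B, G, D}, size 12.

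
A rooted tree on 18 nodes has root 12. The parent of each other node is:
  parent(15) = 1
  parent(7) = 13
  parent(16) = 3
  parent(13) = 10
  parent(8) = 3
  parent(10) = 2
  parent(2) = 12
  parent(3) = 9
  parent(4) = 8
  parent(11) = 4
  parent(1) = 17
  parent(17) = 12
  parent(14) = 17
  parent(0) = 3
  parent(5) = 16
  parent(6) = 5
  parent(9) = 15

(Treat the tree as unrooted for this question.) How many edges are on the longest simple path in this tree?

12

Starting from 7, a farthest node is 11 at distance 12.
One longest path: 7–13–10–2–12–17–1–15–9–3–8–4–11.
So the diameter is 12.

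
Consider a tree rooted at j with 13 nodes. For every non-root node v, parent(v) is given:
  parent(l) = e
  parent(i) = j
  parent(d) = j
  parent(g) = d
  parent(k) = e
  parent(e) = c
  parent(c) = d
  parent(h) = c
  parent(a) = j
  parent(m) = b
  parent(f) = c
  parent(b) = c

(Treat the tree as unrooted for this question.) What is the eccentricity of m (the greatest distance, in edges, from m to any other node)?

5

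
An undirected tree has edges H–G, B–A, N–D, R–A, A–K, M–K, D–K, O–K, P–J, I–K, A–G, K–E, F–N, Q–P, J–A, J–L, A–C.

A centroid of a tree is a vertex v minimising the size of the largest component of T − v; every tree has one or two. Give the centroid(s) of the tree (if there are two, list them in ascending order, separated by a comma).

A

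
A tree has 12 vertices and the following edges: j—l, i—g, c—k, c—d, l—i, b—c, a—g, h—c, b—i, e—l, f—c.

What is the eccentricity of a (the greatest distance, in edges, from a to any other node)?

The node farthest from a is k (f, h, d also at distance 5), via a–g–i–b–c–k — 5 edges.

5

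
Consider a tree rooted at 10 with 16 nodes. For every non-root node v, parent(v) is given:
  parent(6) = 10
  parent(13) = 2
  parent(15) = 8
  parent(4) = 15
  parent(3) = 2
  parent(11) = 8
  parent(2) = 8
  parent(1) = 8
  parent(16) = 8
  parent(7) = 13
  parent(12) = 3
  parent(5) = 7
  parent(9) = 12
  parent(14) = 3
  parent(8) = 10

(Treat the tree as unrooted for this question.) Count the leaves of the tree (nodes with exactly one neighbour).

8

The leaves are 1, 4, 5, 6, 9, 11, 14, 16.
That is 8 leaves.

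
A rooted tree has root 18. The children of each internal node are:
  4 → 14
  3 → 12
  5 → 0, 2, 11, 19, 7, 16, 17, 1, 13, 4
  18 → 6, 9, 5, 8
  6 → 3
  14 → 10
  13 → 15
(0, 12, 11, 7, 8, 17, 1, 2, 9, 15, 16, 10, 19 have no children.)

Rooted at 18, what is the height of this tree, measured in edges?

4

10 sits deepest: 18–5–4–14–10 — 4 edges from the root.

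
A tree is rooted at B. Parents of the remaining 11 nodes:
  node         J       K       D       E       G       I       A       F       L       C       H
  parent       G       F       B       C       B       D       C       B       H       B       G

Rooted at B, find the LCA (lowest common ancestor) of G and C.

B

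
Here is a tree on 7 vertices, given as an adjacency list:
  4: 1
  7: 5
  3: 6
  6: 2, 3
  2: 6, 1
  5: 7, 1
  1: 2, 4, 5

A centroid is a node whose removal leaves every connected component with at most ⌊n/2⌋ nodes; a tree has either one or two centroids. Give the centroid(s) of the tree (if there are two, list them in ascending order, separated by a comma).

Removing 1 splits the tree into components of sizes 3, 2, 1; the largest is 3 ≤ ⌊7/2⌋ = 3.
Every other node leaves some component of size > 3, so the centroid is unique.

1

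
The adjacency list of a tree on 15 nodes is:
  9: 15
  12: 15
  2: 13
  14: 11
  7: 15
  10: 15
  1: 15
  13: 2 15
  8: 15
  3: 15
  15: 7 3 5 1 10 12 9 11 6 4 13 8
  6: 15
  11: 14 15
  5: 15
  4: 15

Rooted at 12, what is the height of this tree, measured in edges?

3

The longest root-to-leaf path is 12 → 15 → 13 → 2 (3 edges).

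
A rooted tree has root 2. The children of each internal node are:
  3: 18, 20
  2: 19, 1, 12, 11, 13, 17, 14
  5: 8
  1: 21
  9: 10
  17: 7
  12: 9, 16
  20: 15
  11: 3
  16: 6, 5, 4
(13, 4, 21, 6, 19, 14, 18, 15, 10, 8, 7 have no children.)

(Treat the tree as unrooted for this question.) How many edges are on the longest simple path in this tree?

8

Starting from 15, a farthest node is 8 at distance 8.
One longest path: 15–20–3–11–2–12–16–5–8.
So the diameter is 8.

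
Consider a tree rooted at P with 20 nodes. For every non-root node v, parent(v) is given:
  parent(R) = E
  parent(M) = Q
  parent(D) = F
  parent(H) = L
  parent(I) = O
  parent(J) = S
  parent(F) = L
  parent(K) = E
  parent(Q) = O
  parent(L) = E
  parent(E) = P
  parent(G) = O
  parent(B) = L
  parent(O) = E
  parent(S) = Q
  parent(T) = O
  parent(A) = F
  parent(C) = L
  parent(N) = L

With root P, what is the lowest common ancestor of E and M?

E

Ancestors of E (toward the root): E, P.
Ancestors of M: M, Q, O, E, P.
The deepest node appearing in both lists is E.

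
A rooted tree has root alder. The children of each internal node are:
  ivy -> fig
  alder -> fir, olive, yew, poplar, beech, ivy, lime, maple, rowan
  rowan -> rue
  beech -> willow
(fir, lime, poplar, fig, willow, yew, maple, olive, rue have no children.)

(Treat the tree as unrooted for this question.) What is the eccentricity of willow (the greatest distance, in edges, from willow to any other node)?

4

Distances from willow peak at 4, attained at rue (fig also at distance 4).
willow – beech – alder – rowan – rue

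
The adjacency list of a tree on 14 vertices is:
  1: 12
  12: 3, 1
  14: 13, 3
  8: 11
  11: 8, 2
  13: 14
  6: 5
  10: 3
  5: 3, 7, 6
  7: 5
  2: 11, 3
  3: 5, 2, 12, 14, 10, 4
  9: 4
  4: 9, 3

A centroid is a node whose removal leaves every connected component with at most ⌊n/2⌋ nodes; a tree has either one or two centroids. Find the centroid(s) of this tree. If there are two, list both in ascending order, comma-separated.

3

Removing 3 splits the tree into components of sizes 3, 3, 2, 2, 2, 1; the largest is 3 ≤ ⌊14/2⌋ = 7.
Every other node leaves some component of size > 7, so the centroid is unique.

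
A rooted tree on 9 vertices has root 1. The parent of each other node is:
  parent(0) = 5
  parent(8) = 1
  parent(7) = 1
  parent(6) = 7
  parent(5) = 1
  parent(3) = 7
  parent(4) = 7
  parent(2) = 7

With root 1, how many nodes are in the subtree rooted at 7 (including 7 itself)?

5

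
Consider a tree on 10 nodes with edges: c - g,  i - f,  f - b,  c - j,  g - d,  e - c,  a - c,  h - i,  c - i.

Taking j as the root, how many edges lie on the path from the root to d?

Climbing from d to the root: d – g – c – j. That's 3 steps.

3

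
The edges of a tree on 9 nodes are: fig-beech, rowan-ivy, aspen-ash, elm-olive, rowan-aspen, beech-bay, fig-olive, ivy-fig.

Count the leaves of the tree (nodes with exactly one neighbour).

Degree-1 nodes: ash, bay, elm — 3 of them.

3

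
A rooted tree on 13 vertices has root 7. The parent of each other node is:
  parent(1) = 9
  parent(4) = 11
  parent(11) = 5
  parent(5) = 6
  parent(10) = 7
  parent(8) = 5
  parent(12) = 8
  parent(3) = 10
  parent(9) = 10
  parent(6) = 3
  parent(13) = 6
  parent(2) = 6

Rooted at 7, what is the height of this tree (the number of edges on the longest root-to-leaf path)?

6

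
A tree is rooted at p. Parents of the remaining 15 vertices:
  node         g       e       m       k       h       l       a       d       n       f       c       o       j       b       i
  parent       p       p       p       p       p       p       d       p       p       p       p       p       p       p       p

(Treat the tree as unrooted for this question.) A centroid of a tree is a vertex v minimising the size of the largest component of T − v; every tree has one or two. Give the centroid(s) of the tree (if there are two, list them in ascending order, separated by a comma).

p

Removing p splits the tree into components of sizes 2, 1, 1, 1, 1, 1, 1, 1, 1, 1, 1, 1, 1, 1; the largest is 2 ≤ ⌊16/2⌋ = 8.
Every other node leaves some component of size > 8, so the centroid is unique.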